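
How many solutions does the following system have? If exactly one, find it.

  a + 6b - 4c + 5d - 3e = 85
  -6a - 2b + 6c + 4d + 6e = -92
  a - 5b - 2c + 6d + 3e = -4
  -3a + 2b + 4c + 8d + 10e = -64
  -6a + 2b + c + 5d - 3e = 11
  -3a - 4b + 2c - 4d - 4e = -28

Row-reduce the augmented matrix:
R2 ← R2 + 6·R1.
R3 ← R3 − 1·R1.
R4 ← R4 + 3·R1.
R5 ← R5 + 6·R1.
R6 ← R6 + 3·R1.
R2 ← R2 / (34).
R1 ← R1 − 6·R2.
R3 ← R3 + 11·R2.
R4 ← R4 − 20·R2.
R5 ← R5 − 38·R2.
R6 ← R6 − 14·R2.
R3 ← R3 / (-65/17).
R1 ← R1 + 14/17·R3.
R2 ← R2 + 9/17·R3.
R4 ← R4 − 44/17·R3.
R5 ← R5 + 49/17·R3.
R6 ← R6 + 44/17·R3.
R4 ← R4 / (723/65).
R1 ← R1 + 233/65·R4.
R2 ← R2 + 43/65·R4.
R3 ← R3 + 204/65·R4.
R5 ← R5 + 783/65·R4.
R6 ← R6 + 723/65·R4.
R5 ← R5 / (264/241).
R1 ← R1 − 1244/723·R5.
R2 ← R2 + 59/723·R5.
R3 ← R3 − 512/241·R5.
R4 ← R4 − 617/723·R5.
R6 reduces to 0 = 0, so the extra equation is consistent.
Reading off the reduced rows gives a = 4, b = 4, c = -6, d = 3, e = -6.

a = 4, b = 4, c = -6, d = 3, e = -6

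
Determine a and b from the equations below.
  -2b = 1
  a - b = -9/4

From equation 2: b = 9/4 + a.
Substitute into equation 1 and solve: a = -11/4.
Then b = -1/2.

a = -11/4, b = -1/2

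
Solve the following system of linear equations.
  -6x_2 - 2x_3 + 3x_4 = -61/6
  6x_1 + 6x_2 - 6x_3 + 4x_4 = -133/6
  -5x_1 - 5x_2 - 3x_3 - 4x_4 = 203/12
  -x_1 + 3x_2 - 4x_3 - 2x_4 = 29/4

Row-reduce the augmented matrix:
Swap R1 and R2.
R1 ← R1 / (6).
R3 ← R3 + 5·R1.
R4 ← R4 + 1·R1.
R2 ← R2 / (-6).
R1 ← R1 − 1·R2.
R4 ← R4 − 4·R2.
R3 ← R3 / (-8).
R1 ← R1 + 4/3·R3.
R2 ← R2 − 1/3·R3.
R4 ← R4 + 19/3·R3.
R4 ← R4 / (43/36).
R1 ← R1 − 23/18·R4.
R2 ← R2 + 19/36·R4.
R3 ← R3 − 1/12·R4.
Reading off the reduced rows gives x_1 = -3, x_2 = 3/4, x_3 = 1/3, x_4 = -5/3.

x_1 = -3, x_2 = 3/4, x_3 = 1/3, x_4 = -5/3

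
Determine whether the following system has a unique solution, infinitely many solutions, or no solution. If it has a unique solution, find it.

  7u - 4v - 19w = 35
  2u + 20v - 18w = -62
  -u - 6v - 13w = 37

Row-reduce the augmented matrix:
R1 ← R1 / (7).
R2 ← R2 − 2·R1.
R3 ← R3 + 1·R1.
R2 ← R2 / (148/7).
R1 ← R1 + 4/7·R2.
R3 ← R3 + 46/7·R2.
R3 ← R3 / (-726/37).
R1 ← R1 + 113/37·R3.
R2 ← R2 + 22/37·R3.
Reading off the reduced rows gives u = 0, v = -4, w = -1.

u = 0, v = -4, w = -1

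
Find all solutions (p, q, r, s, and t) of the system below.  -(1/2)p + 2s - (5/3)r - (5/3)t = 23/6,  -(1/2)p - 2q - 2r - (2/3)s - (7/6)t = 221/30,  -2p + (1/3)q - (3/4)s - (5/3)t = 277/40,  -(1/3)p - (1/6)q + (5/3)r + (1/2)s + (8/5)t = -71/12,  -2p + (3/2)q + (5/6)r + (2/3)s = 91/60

p = -2, q = 2/5, r = -5/2, s = -3/2, t = -1

Row-reduce the augmented matrix:
R1 ← R1 / (-1/2).
R2 ← R2 + 1/2·R1.
R3 ← R3 + 2·R1.
R4 ← R4 + 1/3·R1.
R5 ← R5 + 2·R1.
R2 ← R2 / (-2).
R3 ← R3 − 1/3·R2.
R4 ← R4 + 1/6·R2.
R5 ← R5 − 3/2·R2.
R3 ← R3 / (119/18).
R1 ← R1 − 10/3·R3.
R2 ← R2 − 1/6·R3.
R4 ← R4 − 101/36·R3.
R5 ← R5 − 29/4·R3.
R4 ← R4 / (28195/8568).
R1 ← R1 − 227/357·R4.
R2 ← R2 − 745/476·R4.
R3 ← R3 + 331/238·R4.
R5 ← R5 − 2141/2856·R4.
R5 ← R5 / (761489/563900).
R1 ← R1 − 94641/140975·R5.
R2 ← R2 + 17531/28195·R5.
R3 ← R3 − 277831/281950·R5.
R4 ← R4 − 21944/140975·R5.
Reading off the reduced rows gives p = -2, q = 2/5, r = -5/2, s = -3/2, t = -1.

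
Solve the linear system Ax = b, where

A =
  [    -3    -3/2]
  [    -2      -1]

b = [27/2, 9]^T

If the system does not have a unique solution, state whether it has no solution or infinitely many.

infinitely many solutions

Row-reduce:
R1 ← R1 / (-3).
R2 ← R2 + 2·R1.
Rank is 1 with 2 unknowns, leaving x_2 free.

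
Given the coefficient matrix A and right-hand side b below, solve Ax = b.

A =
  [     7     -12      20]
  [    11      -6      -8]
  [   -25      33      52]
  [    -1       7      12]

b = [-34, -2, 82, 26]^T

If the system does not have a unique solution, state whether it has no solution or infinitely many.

Row-reduce the augmented matrix:
R1 ← R1 / (7).
R2 ← R2 − 11·R1.
R3 ← R3 + 25·R1.
R4 ← R4 + 1·R1.
R2 ← R2 / (90/7).
R1 ← R1 + 12/7·R2.
R3 ← R3 + 69/7·R2.
R4 ← R4 − 37/7·R2.
R3 ← R3 / (466/5).
R1 ← R1 + 12/5·R3.
R2 ← R2 + 46/15·R3.
R4 ← R4 − 466/15·R3.
R4 reduces to 0 = 0, so the extra equation is consistent.
Reading off the reduced rows gives x_1 = 2, x_2 = 4, x_3 = 0.

x_1 = 2, x_2 = 4, x_3 = 0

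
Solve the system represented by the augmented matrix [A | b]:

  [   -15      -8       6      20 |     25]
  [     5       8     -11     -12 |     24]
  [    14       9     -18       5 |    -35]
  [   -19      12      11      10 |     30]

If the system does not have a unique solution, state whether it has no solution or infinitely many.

x_1 = -5, x_2 = -1, x_3 = -3, x_4 = -2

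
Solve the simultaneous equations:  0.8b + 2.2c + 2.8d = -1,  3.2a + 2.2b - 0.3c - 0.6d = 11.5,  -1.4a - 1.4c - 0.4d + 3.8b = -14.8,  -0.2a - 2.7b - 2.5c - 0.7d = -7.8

Row-reduce the augmented matrix:
Swap R1 and R2.
R1 ← R1 / (16/5).
R3 ← R3 + 7/5·R1.
R4 ← R4 + 1/5·R1.
R2 ← R2 / (4/5).
R1 ← R1 − 11/16·R2.
R3 ← R3 − 381/80·R2.
R4 ← R4 + 41/16·R2.
R3 ← R3 / (-4681/320).
R1 ← R1 + 127/64·R3.
R2 ← R2 − 11/4·R3.
R4 ← R4 − 1449/320·R3.
R4 ← R4 / (26835/9362).
R1 ← R1 + 1136/4681·R4.
R2 ← R2 − 1132/4681·R4.
R3 ← R3 − 5546/4681·R4.
Reading off the reduced rows gives a = 4, b = -1, c = 5, d = -4.

a = 4, b = -1, c = 5, d = -4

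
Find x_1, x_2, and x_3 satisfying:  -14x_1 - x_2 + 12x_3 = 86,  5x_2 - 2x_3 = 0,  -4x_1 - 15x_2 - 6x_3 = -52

Row-reduce the augmented matrix:
R1 ← R1 / (-14).
R3 ← R3 + 4·R1.
R2 ← R2 / (5).
R1 ← R1 − 1/14·R2.
R3 ← R3 + 103/7·R2.
R3 ← R3 / (-536/35).
R1 ← R1 + 29/35·R3.
R2 ← R2 + 2/5·R3.
Reading off the reduced rows gives x_1 = -2, x_2 = 2, x_3 = 5.

x_1 = -2, x_2 = 2, x_3 = 5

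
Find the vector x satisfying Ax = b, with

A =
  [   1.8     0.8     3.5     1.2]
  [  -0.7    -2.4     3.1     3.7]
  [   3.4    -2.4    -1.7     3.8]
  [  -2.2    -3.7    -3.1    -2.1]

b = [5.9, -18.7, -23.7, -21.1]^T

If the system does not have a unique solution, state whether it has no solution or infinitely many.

x_1 = 0, x_2 = 6, x_3 = 1, x_4 = -2

Row-reduce the augmented matrix:
R1 ← R1 / (9/5).
R2 ← R2 + 7/10·R1.
R3 ← R3 − 17/5·R1.
R4 ← R4 + 11/5·R1.
R2 ← R2 / (-94/45).
R1 ← R1 − 4/9·R2.
R3 ← R3 + 176/45·R2.
R4 ← R4 + 49/18·R2.
R3 ← R3 / (-3916/235).
R1 ← R1 − 136/47·R3.
R2 ← R2 + 803/376·R3.
R4 ← R4 + 17431/3760·R3.
R4 ← R4 / (-270643/62656).
R1 ← R1 − 455/979·R4.
R2 ← R2 + 3393/2848·R4.
R3 ← R3 − 1473/3916·R4.
Reading off the reduced rows gives x_1 = 0, x_2 = 6, x_3 = 1, x_4 = -2.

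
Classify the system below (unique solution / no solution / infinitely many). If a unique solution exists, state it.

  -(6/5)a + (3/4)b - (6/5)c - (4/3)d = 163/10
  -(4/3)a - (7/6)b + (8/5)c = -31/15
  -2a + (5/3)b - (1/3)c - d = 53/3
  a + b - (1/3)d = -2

Row-reduce the augmented matrix:
R1 ← R1 / (-6/5).
R2 ← R2 + 4/3·R1.
R3 ← R3 + 2·R1.
R4 ← R4 − 1·R1.
R2 ← R2 / (-2).
R1 ← R1 + 5/8·R2.
R3 ← R3 − 5/12·R2.
R4 ← R4 − 13/8·R2.
R3 ← R3 / (41/18).
R1 ← R1 − 1/12·R3.
R2 ← R2 + 22/15·R3.
R4 ← R4 − 83/60·R3.
R4 ← R4 / (-4319/3690).
R1 ← R1 − 437/738·R4.
R2 ← R2 − 452/1845·R4.
R3 ← R3 − 248/369·R4.
Reading off the reduced rows gives a = -5, b = 2, c = -4, d = -3.

a = -5, b = 2, c = -4, d = -3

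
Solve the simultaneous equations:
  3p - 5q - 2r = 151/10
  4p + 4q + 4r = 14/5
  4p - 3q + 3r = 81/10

p = 3, q = -1/2, r = -9/5

Row-reduce the augmented matrix:
R1 ← R1 / (3).
R2 ← R2 − 4·R1.
R3 ← R3 − 4·R1.
R2 ← R2 / (32/3).
R1 ← R1 + 5/3·R2.
R3 ← R3 − 11/3·R2.
R3 ← R3 / (27/8).
R1 ← R1 − 3/8·R3.
R2 ← R2 − 5/8·R3.
Reading off the reduced rows gives p = 3, q = -1/2, r = -9/5.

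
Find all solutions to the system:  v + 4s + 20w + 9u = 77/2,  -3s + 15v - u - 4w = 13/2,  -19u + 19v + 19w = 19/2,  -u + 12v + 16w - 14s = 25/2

u = 3/2, v = 1, w = 1, s = 1

Row-reduce the augmented matrix:
R1 ← R1 / (9).
R2 ← R2 + 1·R1.
R3 ← R3 + 19·R1.
R4 ← R4 + 1·R1.
R2 ← R2 / (136/9).
R1 ← R1 − 1/9·R2.
R3 ← R3 − 190/9·R2.
R4 ← R4 − 109/9·R2.
R3 ← R3 / (1083/17).
R1 ← R1 − 38/17·R3.
R2 ← R2 + 2/17·R3.
R4 ← R4 − 334/17·R3.
R4 ← R4 / (-6937/456).
R1 ← R1 − 1/24·R4.
R2 ← R2 + 67/456·R4.
R3 ← R3 − 43/228·R4.
Reading off the reduced rows gives u = 3/2, v = 1, w = 1, s = 1.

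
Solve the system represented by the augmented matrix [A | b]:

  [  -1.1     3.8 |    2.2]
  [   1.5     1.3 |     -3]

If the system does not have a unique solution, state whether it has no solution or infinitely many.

x_1 = -2, x_2 = 0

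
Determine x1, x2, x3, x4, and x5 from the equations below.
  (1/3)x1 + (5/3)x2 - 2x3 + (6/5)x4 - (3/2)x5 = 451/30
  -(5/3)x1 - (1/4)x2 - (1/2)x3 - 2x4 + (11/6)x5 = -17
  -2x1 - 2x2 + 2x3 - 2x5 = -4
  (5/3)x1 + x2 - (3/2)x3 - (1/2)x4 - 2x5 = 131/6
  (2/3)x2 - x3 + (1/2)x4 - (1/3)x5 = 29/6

x1 = 5, x2 = -2, x3 = -4, x4 = 1, x5 = -5

Row-reduce the augmented matrix:
R1 ← R1 / (1/3).
R2 ← R2 + 5/3·R1.
R3 ← R3 + 2·R1.
R4 ← R4 − 5/3·R1.
R2 ← R2 / (97/12).
R1 ← R1 − 5·R2.
R3 ← R3 − 8·R2.
R4 ← R4 + 22/3·R2.
R5 ← R5 − 2/3·R2.
R3 ← R3 / (38/97).
R1 ← R1 − 48/97·R3.
R2 ← R2 + 126/97·R3.
R4 ← R4 + 199/194·R3.
R5 ← R5 + 13/97·R3.
R4 ← R4 / (1067/190).
R1 ← R1 + 282/95·R4.
R2 ← R2 − 1068/95·R4.
R3 ← R3 − 786/95·R4.
R5 ← R5 − 243/190·R4.
R5 ← R5 / (6073/4268).
R1 ← R1 + 3109/2134·R5.
R2 ← R2 − 9565/1067·R5.
R3 ← R3 − 13887/2134·R5.
R4 ← R4 + 15685/6402·R5.
Reading off the reduced rows gives x1 = 5, x2 = -2, x3 = -4, x4 = 1, x5 = -5.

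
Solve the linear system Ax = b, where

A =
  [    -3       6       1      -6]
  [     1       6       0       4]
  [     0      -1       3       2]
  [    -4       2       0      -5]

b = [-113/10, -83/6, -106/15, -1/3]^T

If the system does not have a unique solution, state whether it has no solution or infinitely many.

x_1 = -1/2, x_2 = -2, x_3 = -14/5, x_4 = -1/3

Row-reduce the augmented matrix:
R1 ← R1 / (-3).
R2 ← R2 − 1·R1.
R4 ← R4 + 4·R1.
R2 ← R2 / (8).
R1 ← R1 + 2·R2.
R3 ← R3 + 1·R2.
R4 ← R4 + 6·R2.
R3 ← R3 / (73/24).
R1 ← R1 + 1/4·R3.
R2 ← R2 − 1/24·R3.
R4 ← R4 + 13/12·R3.
R4 ← R4 / (387/73).
R1 ← R1 − 196/73·R4.
R2 ← R2 − 16/73·R4.
R3 ← R3 − 54/73·R4.
Reading off the reduced rows gives x_1 = -1/2, x_2 = -2, x_3 = -14/5, x_4 = -1/3.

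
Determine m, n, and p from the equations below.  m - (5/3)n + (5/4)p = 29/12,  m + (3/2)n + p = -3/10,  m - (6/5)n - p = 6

m = 3, n = -1, p = -9/5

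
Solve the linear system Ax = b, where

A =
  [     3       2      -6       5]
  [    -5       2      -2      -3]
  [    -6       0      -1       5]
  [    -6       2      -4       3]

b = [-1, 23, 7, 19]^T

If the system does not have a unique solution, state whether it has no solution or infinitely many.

Row-reduce the augmented matrix:
R1 ← R1 / (3).
R2 ← R2 + 5·R1.
R3 ← R3 + 6·R1.
R4 ← R4 + 6·R1.
R2 ← R2 / (16/3).
R1 ← R1 − 2/3·R2.
R3 ← R3 − 4·R2.
R4 ← R4 − 6·R2.
R3 ← R3 / (-4).
R1 ← R1 + 1/2·R3.
R2 ← R2 + 9/4·R3.
R4 ← R4 + 5/2·R3.
R4 ← R4 / (1/8).
R1 ← R1 + 3/8·R4.
R2 ← R2 + 83/16·R4.
R3 ← R3 + 11/4·R4.
Reading off the reduced rows gives x_1 = -2, x_2 = 5, x_3 = 0, x_4 = -1.

x_1 = -2, x_2 = 5, x_3 = 0, x_4 = -1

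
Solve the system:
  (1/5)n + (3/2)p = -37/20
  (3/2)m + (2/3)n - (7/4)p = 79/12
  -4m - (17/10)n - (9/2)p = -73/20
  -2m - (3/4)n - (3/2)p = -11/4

m = 7/4, n = 2, p = -3/2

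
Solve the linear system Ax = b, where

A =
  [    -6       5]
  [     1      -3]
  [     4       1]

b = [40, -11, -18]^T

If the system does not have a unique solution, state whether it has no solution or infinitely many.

Row-reduce the augmented matrix:
R1 ← R1 / (-6).
R2 ← R2 − 1·R1.
R3 ← R3 − 4·R1.
R2 ← R2 / (-13/6).
R1 ← R1 + 5/6·R2.
R3 ← R3 − 13/3·R2.
R3 reduces to 0 = 0, so the extra equation is consistent.
Reading off the reduced rows gives x_1 = -5, x_2 = 2.

x_1 = -5, x_2 = 2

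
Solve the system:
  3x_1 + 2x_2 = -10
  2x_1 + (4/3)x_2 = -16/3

Row-reduce:
R1 ← R1 / (3).
R2 ← R2 − 2·R1.
Row 2 reduces to 0 = 4/3, a contradiction. The system is inconsistent.

no solution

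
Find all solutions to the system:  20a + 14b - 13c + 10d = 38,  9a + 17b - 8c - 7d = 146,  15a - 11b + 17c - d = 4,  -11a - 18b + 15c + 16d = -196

a = 2, b = 6, c = 2, d = -6

Row-reduce the augmented matrix:
R1 ← R1 / (20).
R2 ← R2 − 9·R1.
R3 ← R3 − 15·R1.
R4 ← R4 + 11·R1.
R2 ← R2 / (107/10).
R1 ← R1 − 7/10·R2.
R3 ← R3 + 43/2·R2.
R4 ← R4 + 103/10·R2.
R3 ← R3 / (2400/107).
R1 ← R1 + 109/214·R3.
R2 ← R2 + 43/214·R3.
R4 ← R4 − 1237/214·R3.
R4 ← R4 / (44581/2400).
R1 ← R1 − 1283/2400·R4.
R2 ← R2 + 3259/2400·R4.
R3 ← R3 + 1691/1200·R4.
Reading off the reduced rows gives a = 2, b = 6, c = 2, d = -6.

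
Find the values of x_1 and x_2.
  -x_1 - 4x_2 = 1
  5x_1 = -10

Row-reduce the augmented matrix:
R1 ← R1 / (-1).
R2 ← R2 − 5·R1.
R2 ← R2 / (-20).
R1 ← R1 − 4·R2.
Reading off the reduced rows gives x_1 = -2, x_2 = 1/4.

x_1 = -2, x_2 = 1/4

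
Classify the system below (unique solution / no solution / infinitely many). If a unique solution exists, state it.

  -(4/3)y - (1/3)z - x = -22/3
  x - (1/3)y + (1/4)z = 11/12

Row-reduce:
R1 ← R1 / (-1).
R2 ← R2 − 1·R1.
R2 ← R2 / (-5/3).
R1 ← R1 − 4/3·R2.
Rank is 2 with 3 unknowns, leaving z free.

infinitely many solutions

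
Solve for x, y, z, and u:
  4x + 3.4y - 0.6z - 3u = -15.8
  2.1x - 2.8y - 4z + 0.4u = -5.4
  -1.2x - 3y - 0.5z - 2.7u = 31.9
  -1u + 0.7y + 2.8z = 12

Row-reduce the augmented matrix:
R1 ← R1 / (4).
R2 ← R2 − 21/10·R1.
R3 ← R3 + 6/5·R1.
R2 ← R2 / (-917/200).
R1 ← R1 − 17/20·R2.
R3 ← R3 + 99/50·R2.
R4 ← R4 − 7/10·R2.
R3 ← R3 / (8357/9170).
R1 ← R1 + 764/917·R3.
R2 ← R2 − 737/917·R3.
R4 ← R4 − 2931/1310·R3.
R4 ← R4 / (427614/41785).
R1 ← R1 + 37228/8357·R4.
R2 ← R2 − 29218/8357·R4.
R3 ← R3 + 40833/8357·R4.
Reading off the reduced rows gives x = -2, y = -6, z = 4, u = -5.

x = -2, y = -6, z = 4, u = -5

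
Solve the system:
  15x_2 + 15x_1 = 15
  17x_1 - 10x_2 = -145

x_1 = -5, x_2 = 6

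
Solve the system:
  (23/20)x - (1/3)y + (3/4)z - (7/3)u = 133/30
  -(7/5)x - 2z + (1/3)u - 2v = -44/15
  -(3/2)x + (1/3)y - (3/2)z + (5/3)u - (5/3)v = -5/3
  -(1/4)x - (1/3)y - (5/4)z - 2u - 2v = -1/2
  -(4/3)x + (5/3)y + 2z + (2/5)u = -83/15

no solution

Row-reduce:
R1 ← R1 / (23/20).
R2 ← R2 + 7/5·R1.
R3 ← R3 + 3/2·R1.
R4 ← R4 + 1/4·R1.
R5 ← R5 + 4/3·R1.
R2 ← R2 / (-28/69).
R1 ← R1 + 20/69·R2.
R3 ← R3 + 7/69·R2.
R4 ← R4 + 28/69·R2.
R5 ← R5 − 265/207·R2.
R3 ← R3 / (-1/4).
R1 ← R1 − 10/7·R3.
R2 ← R2 − 75/28·R3.
R5 ← R5 + 47/84·R3.
Swap R4 and R5.
R4 ← R4 / (-2689/315).
R1 ← R1 + 95/21·R4.
R2 ← R2 + 13/7·R4.
R3 ← R3 − 3·R4.
Row 5 reduces to 0 = -2, a contradiction. The system is inconsistent.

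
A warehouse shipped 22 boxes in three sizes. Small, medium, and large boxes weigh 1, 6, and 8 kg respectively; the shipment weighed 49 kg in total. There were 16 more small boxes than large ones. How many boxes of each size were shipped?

small boxes: 17, medium boxes: 4, large boxes: 1

Let s = small boxes, m = medium boxes, l = large boxes.
  s + m + l = 22
  s + 6m + 8l = 49
  s - l = 16
Row-reduce the augmented matrix:
R2 ← R2 − 1·R1.
R3 ← R3 − 1·R1.
R2 ← R2 / (5).
R1 ← R1 − 1·R2.
R3 ← R3 + 1·R2.
R3 ← R3 / (-3/5).
R1 ← R1 + 2/5·R3.
R2 ← R2 − 7/5·R3.
Reading off the reduced rows gives s = 17, m = 4, l = 1.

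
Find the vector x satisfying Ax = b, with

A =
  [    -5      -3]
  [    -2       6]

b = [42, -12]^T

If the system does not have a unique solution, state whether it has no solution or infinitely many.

x_1 = -6, x_2 = -4

Row-reduce the augmented matrix:
R1 ← R1 / (-5).
R2 ← R2 + 2·R1.
R2 ← R2 / (36/5).
R1 ← R1 − 3/5·R2.
Reading off the reduced rows gives x_1 = -6, x_2 = -4.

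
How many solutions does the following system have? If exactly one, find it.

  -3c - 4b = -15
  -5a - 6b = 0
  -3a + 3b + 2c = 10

a = 0, b = 0, c = 5

Row-reduce the augmented matrix:
Swap R1 and R2.
R1 ← R1 / (-5).
R3 ← R3 + 3·R1.
R2 ← R2 / (-4).
R1 ← R1 − 6/5·R2.
R3 ← R3 − 33/5·R2.
R3 ← R3 / (-59/20).
R1 ← R1 + 9/10·R3.
R2 ← R2 − 3/4·R3.
Reading off the reduced rows gives a = 0, b = 0, c = 5.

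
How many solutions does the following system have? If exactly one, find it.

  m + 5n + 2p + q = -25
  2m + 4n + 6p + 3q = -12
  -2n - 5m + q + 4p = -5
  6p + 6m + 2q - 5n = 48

m = 3, n = -6, p = -2, q = 6

Row-reduce the augmented matrix:
R2 ← R2 − 2·R1.
R3 ← R3 + 5·R1.
R4 ← R4 − 6·R1.
R2 ← R2 / (-6).
R1 ← R1 − 5·R2.
R3 ← R3 − 23·R2.
R4 ← R4 + 35·R2.
R3 ← R3 / (65/3).
R1 ← R1 − 11/3·R3.
R2 ← R2 + 1/3·R3.
R4 ← R4 + 53/3·R3.
R4 ← R4 / (-118/65).
R1 ← R1 − 11/65·R4.
R2 ← R2 + 1/65·R4.
R3 ← R3 − 59/130·R4.
Reading off the reduced rows gives m = 3, n = -6, p = -2, q = 6.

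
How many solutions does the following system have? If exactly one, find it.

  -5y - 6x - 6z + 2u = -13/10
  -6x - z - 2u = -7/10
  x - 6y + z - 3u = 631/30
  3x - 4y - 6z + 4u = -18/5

x = 1/3, y = -5/2, z = 3/2, u = -7/5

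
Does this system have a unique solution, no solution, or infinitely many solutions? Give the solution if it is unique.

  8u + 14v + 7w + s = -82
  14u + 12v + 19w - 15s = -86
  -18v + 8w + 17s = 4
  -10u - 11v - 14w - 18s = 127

Row-reduce the augmented matrix:
R1 ← R1 / (8).
R2 ← R2 − 14·R1.
R4 ← R4 + 10·R1.
R2 ← R2 / (-25/2).
R1 ← R1 − 7/4·R2.
R3 ← R3 + 18·R2.
R4 ← R4 − 13/2·R2.
R3 ← R3 / (-43/25).
R1 ← R1 − 91/50·R3.
R2 ← R2 + 27/50·R3.
R4 ← R4 + 87/50·R3.
R4 ← R4 / (-5767/86).
R1 ← R1 − 3551/86·R4.
R2 ← R2 + 995/86·R4.
R3 ← R3 + 1028/43·R4.
Reading off the reduced rows gives u = -3, v = -3, w = -2, s = -2.

u = -3, v = -3, w = -2, s = -2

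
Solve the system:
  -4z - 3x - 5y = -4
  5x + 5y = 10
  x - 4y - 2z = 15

x = 5, y = -3, z = 1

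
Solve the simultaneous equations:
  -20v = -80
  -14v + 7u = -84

Row-reduce the augmented matrix:
Swap R1 and R2.
R1 ← R1 / (7).
R2 ← R2 / (-20).
R1 ← R1 + 2·R2.
Reading off the reduced rows gives u = -4, v = 4.

u = -4, v = 4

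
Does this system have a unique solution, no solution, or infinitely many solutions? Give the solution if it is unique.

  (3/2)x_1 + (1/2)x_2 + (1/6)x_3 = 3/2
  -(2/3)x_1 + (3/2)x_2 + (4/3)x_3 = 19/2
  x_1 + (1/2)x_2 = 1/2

x_1 = 0, x_2 = 1, x_3 = 6

Row-reduce the augmented matrix:
R1 ← R1 / (3/2).
R2 ← R2 + 2/3·R1.
R3 ← R3 − 1·R1.
R2 ← R2 / (31/18).
R1 ← R1 − 1/3·R2.
R3 ← R3 − 1/6·R2.
R3 ← R3 / (-23/93).
R1 ← R1 + 5/31·R3.
R2 ← R2 − 76/93·R3.
Reading off the reduced rows gives x_1 = 0, x_2 = 1, x_3 = 6.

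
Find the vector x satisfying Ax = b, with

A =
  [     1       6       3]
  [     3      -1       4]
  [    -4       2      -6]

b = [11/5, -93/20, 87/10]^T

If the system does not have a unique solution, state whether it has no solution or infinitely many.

Row-reduce the augmented matrix:
R2 ← R2 − 3·R1.
R3 ← R3 + 4·R1.
R2 ← R2 / (-19).
R1 ← R1 − 6·R2.
R3 ← R3 − 26·R2.
R3 ← R3 / (-16/19).
R1 ← R1 − 27/19·R3.
R2 ← R2 − 5/19·R3.
Reading off the reduced rows gives x_1 = 11/5, x_2 = 5/4, x_3 = -5/2.

x_1 = 11/5, x_2 = 5/4, x_3 = -5/2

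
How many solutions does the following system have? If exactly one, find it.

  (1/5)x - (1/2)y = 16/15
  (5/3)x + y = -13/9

x = 1/3, y = -2

From equation 2: y = -13/9 − 5/3·x.
Substitute into equation 1 and solve: x = 1/3.
Then y = -2.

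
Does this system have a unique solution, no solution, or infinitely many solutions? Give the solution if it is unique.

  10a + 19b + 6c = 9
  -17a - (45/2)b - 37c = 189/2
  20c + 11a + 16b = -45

infinitely many solutions

Row-reduce:
R1 ← R1 / (10).
R2 ← R2 + 17·R1.
R3 ← R3 − 11·R1.
R2 ← R2 / (49/5).
R1 ← R1 − 19/10·R2.
R3 ← R3 + 49/10·R2.
Rank is 2 with 3 unknowns, leaving c free.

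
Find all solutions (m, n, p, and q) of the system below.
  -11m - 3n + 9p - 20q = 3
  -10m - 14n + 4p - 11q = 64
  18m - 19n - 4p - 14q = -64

Row-reduce:
R1 ← R1 / (-11).
R2 ← R2 + 10·R1.
R3 ← R3 − 18·R1.
R2 ← R2 / (-124/11).
R1 ← R1 − 3/11·R2.
R3 ← R3 + 263/11·R2.
R3 ← R3 / (1215/62).
R1 ← R1 + 57/62·R3.
R2 ← R2 − 23/62·R3.
Rank is 3 with 4 unknowns, leaving q free.

infinitely many solutions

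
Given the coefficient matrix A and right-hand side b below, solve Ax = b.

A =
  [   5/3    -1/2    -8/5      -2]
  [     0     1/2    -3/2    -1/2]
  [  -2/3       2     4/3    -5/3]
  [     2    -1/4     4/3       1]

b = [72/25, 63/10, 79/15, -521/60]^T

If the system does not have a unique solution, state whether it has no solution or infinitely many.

x_1 = -3/2, x_2 = 3, x_3 = -14/5, x_4 = -6/5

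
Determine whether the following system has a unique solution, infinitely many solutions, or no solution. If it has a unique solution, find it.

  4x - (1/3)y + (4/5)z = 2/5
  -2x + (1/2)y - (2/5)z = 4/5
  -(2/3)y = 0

no solution

Row-reduce:
R1 ← R1 / (4).
R2 ← R2 + 2·R1.
R2 ← R2 / (1/3).
R1 ← R1 + 1/12·R2.
R3 ← R3 + 2/3·R2.
Row 3 reduces to 0 = 2, a contradiction. The system is inconsistent.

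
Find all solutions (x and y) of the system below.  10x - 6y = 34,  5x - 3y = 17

Row-reduce:
R1 ← R1 / (10).
R2 ← R2 − 5·R1.
Rank is 1 with 2 unknowns, leaving y free.

infinitely many solutions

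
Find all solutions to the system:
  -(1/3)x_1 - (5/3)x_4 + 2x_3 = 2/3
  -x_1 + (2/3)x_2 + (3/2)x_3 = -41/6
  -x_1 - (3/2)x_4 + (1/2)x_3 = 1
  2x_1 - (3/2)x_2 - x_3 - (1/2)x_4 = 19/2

x_1 = 5, x_2 = 4, x_3 = -3, x_4 = -5

Row-reduce the augmented matrix:
R1 ← R1 / (-1/3).
R2 ← R2 + 1·R1.
R3 ← R3 + 1·R1.
R4 ← R4 − 2·R1.
R2 ← R2 / (2/3).
R4 ← R4 + 3/2·R2.
R3 ← R3 / (-11/2).
R1 ← R1 + 6·R3.
R2 ← R2 + 27/4·R3.
R4 ← R4 − 7/8·R3.
R4 ← R4 / (115/88).
R1 ← R1 − 13/11·R4.
R2 ← R2 − 141/44·R4.
R3 ← R3 + 7/11·R4.
Reading off the reduced rows gives x_1 = 5, x_2 = 4, x_3 = -3, x_4 = -5.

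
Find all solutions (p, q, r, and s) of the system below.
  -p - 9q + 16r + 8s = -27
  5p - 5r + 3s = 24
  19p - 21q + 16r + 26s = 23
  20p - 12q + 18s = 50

Row-reduce:
R1 ← R1 / (-1).
R2 ← R2 − 5·R1.
R3 ← R3 − 19·R1.
R4 ← R4 − 20·R1.
R2 ← R2 / (-45).
R1 ← R1 − 9·R2.
R3 ← R3 + 192·R2.
R4 ← R4 + 192·R2.
R3 ← R3 / (-82/15).
R1 ← R1 − 3/5·R3.
R2 ← R2 + 43/45·R3.
R4 ← R4 + 82/15·R3.
Rank is 3 with 4 unknowns, leaving r free.

infinitely many solutions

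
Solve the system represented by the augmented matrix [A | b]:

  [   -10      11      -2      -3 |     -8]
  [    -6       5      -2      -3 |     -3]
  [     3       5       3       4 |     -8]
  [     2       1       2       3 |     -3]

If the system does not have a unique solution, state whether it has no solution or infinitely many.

Row-reduce:
R1 ← R1 / (-10).
R2 ← R2 + 6·R1.
R3 ← R3 − 3·R1.
R4 ← R4 − 2·R1.
R2 ← R2 / (-8/5).
R1 ← R1 + 11/10·R2.
R3 ← R3 − 83/10·R2.
R4 ← R4 − 16/5·R2.
R3 ← R3 / (-7/4).
R1 ← R1 − 3/4·R3.
R2 ← R2 − 1/2·R3.
Row 4 reduces to 0 = -1, a contradiction. The system is inconsistent.

no solution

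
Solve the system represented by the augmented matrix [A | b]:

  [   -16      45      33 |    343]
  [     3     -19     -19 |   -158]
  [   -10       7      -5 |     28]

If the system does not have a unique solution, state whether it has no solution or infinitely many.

no solution

Row-reduce:
R1 ← R1 / (-16).
R2 ← R2 − 3·R1.
R3 ← R3 + 10·R1.
R2 ← R2 / (-169/16).
R1 ← R1 + 45/16·R2.
R3 ← R3 + 169/8·R2.
Row 3 reduces to 0 = 1, a contradiction. The system is inconsistent.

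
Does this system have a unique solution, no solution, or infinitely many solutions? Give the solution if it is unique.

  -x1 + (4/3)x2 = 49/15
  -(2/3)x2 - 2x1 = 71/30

Row-reduce the augmented matrix:
R1 ← R1 / (-1).
R2 ← R2 + 2·R1.
R2 ← R2 / (-10/3).
R1 ← R1 + 4/3·R2.
Reading off the reduced rows gives x1 = -8/5, x2 = 5/4.

x1 = -8/5, x2 = 5/4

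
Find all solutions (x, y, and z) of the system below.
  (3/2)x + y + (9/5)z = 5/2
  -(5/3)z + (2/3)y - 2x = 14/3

infinitely many solutions

Row-reduce:
R1 ← R1 / (3/2).
R2 ← R2 + 2·R1.
R2 ← R2 / (2).
R1 ← R1 − 2/3·R2.
Rank is 2 with 3 unknowns, leaving z free.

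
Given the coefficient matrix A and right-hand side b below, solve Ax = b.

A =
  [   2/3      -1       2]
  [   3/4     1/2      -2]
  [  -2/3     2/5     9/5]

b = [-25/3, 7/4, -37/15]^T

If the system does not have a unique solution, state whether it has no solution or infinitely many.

Row-reduce the augmented matrix:
R1 ← R1 / (2/3).
R2 ← R2 − 3/4·R1.
R3 ← R3 + 2/3·R1.
R2 ← R2 / (13/8).
R1 ← R1 + 3/2·R2.
R3 ← R3 + 3/5·R2.
R3 ← R3 / (29/13).
R1 ← R1 + 12/13·R3.
R2 ← R2 + 34/13·R3.
Reading off the reduced rows gives x_1 = -5, x_2 = -1, x_3 = -3.

x_1 = -5, x_2 = -1, x_3 = -3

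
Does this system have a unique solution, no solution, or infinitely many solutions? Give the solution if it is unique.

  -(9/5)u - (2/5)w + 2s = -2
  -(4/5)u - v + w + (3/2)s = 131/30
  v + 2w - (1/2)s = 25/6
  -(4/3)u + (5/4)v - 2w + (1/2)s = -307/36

Row-reduce the augmented matrix:
R1 ← R1 / (-9/5).
R2 ← R2 + 4/5·R1.
R4 ← R4 + 4/3·R1.
R2 ← R2 / (-1).
R3 ← R3 − 1·R2.
R4 ← R4 − 5/4·R2.
R3 ← R3 / (143/45).
R1 ← R1 − 2/9·R3.
R2 ← R2 + 53/45·R3.
R4 ← R4 + 25/108·R3.
R4 ← R4 / (-719/3432).
R1 ← R1 + 160/143·R4.
R2 ← R2 + 163/286·R4.
R3 ← R3 − 5/143·R4.
Reading off the reduced rows gives u = -2/3, v = -7/3, w = 3, s = -1.

u = -2/3, v = -7/3, w = 3, s = -1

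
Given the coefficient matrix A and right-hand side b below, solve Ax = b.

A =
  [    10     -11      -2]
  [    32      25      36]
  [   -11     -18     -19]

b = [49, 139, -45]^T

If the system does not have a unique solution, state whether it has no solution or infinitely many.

infinitely many solutions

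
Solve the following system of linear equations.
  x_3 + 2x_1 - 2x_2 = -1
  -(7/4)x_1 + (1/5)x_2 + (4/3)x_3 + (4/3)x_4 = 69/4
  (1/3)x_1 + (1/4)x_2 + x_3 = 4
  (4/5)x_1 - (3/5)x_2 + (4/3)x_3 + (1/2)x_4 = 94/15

x_1 = -3, x_2 = 0, x_3 = 5, x_4 = 4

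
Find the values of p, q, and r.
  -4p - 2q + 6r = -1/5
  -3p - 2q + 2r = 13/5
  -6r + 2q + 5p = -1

Row-reduce the augmented matrix:
R1 ← R1 / (-4).
R2 ← R2 + 3·R1.
R3 ← R3 − 5·R1.
R2 ← R2 / (-1/2).
R1 ← R1 − 1/2·R2.
R3 ← R3 + 1/2·R2.
R3 ← R3 / (4).
R1 ← R1 + 4·R3.
R2 ← R2 − 5·R3.
Reading off the reduced rows gives p = -6/5, q = -1/2, r = -1.

p = -6/5, q = -1/2, r = -1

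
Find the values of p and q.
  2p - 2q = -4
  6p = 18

p = 3, q = 5

Row-reduce the augmented matrix:
R1 ← R1 / (2).
R2 ← R2 − 6·R1.
R2 ← R2 / (6).
R1 ← R1 + 1·R2.
Reading off the reduced rows gives p = 3, q = 5.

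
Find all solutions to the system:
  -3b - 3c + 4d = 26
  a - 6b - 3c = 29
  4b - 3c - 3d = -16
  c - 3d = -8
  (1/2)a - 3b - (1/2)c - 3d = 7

Row-reduce:
Swap R1 and R2.
R5 ← R5 − 1/2·R1.
R2 ← R2 / (-3).
R1 ← R1 + 6·R2.
R3 ← R3 − 4·R2.
R3 ← R3 / (-7).
R1 ← R1 − 3·R3.
R2 ← R2 − 1·R3.
R4 ← R4 − 1·R3.
R5 ← R5 − 1·R3.
R4 ← R4 / (-8/3).
R1 ← R1 + 7·R4.
R2 ← R2 + 1·R4.
R3 ← R3 + 1/3·R4.
R5 ← R5 + 8/3·R4.
Row 5 reduces to 0 = 1/2, a contradiction. The system is inconsistent.

no solution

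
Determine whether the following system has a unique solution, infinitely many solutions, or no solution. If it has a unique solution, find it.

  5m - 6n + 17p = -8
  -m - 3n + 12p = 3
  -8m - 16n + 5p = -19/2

Row-reduce the augmented matrix:
R1 ← R1 / (5).
R2 ← R2 + 1·R1.
R3 ← R3 + 8·R1.
R2 ← R2 / (-21/5).
R1 ← R1 + 6/5·R2.
R3 ← R3 + 128/5·R2.
R3 ← R3 / (-185/3).
R1 ← R1 + 1·R3.
R2 ← R2 + 11/3·R3.
Reading off the reduced rows gives m = -3/2, n = 3/2, p = 1/2.

m = -3/2, n = 3/2, p = 1/2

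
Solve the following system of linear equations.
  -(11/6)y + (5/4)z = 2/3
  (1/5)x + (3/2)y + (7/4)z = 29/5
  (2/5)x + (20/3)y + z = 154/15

infinitely many solutions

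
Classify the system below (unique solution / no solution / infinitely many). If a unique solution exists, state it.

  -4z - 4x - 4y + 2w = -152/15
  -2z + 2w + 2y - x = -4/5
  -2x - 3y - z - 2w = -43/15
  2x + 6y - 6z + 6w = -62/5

x = -2, y = 5/3, z = 8/3, w = -2/5

Row-reduce the augmented matrix:
R1 ← R1 / (-4).
R2 ← R2 + 1·R1.
R3 ← R3 + 2·R1.
R4 ← R4 − 2·R1.
R2 ← R2 / (3).
R1 ← R1 − 1·R2.
R3 ← R3 + 1·R2.
R4 ← R4 − 4·R2.
R3 ← R3 / (2/3).
R1 ← R1 − 4/3·R3.
R2 ← R2 + 1/3·R3.
R4 ← R4 + 20/3·R3.
R4 ← R4 / (-20).
R1 ← R1 − 4·R4.
R2 ← R2 + 3/4·R4.
R3 ← R3 + 15/4·R4.
Reading off the reduced rows gives x = -2, y = 5/3, z = 8/3, w = -2/5.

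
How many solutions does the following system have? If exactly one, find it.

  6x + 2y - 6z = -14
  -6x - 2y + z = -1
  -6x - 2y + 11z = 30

no solution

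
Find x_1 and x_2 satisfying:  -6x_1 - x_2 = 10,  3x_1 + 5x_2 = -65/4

x_1 = -5/4, x_2 = -5/2

Row-reduce the augmented matrix:
R1 ← R1 / (-6).
R2 ← R2 − 3·R1.
R2 ← R2 / (9/2).
R1 ← R1 − 1/6·R2.
Reading off the reduced rows gives x_1 = -5/4, x_2 = -5/2.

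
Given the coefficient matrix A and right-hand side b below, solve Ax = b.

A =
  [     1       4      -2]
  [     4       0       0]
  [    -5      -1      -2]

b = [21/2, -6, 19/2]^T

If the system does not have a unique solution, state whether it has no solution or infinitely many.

x_1 = -3/2, x_2 = 2, x_3 = -2

Row-reduce the augmented matrix:
R2 ← R2 − 4·R1.
R3 ← R3 + 5·R1.
R2 ← R2 / (-16).
R1 ← R1 − 4·R2.
R3 ← R3 − 19·R2.
R3 ← R3 / (-5/2).
R2 ← R2 + 1/2·R3.
Reading off the reduced rows gives x_1 = -3/2, x_2 = 2, x_3 = -2.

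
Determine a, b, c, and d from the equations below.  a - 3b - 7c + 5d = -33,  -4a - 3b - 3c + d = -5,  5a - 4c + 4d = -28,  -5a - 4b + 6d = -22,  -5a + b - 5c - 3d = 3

a = 0, b = -2, c = 2, d = -5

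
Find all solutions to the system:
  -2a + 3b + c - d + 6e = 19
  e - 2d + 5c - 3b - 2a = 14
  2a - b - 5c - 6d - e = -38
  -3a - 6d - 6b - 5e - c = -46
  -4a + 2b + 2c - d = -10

a = 2, b = -2, c = 3, d = 4, e = 5

Row-reduce the augmented matrix:
R1 ← R1 / (-2).
R2 ← R2 + 2·R1.
R3 ← R3 − 2·R1.
R4 ← R4 + 3·R1.
R5 ← R5 + 4·R1.
R2 ← R2 / (-6).
R1 ← R1 + 3/2·R2.
R3 ← R3 − 2·R2.
R4 ← R4 + 21/2·R2.
R5 ← R5 + 4·R2.
R3 ← R3 / (-8/3).
R1 ← R1 + 3/2·R3.
R2 ← R2 + 2/3·R3.
R4 ← R4 + 19/2·R3.
R5 ← R5 + 8/3·R3.
R4 ← R4 / (187/8).
R1 ← R1 − 39/8·R4.
R2 ← R2 − 2·R4.
R3 ← R3 − 11/4·R4.
R5 ← R5 − 9·R4.
R5 ← R5 / (-1011/187).
R1 ← R1 + 10/187·R5.
R2 ← R2 − 274/187·R5.
R3 ← R3 − 13/17·R5.
R4 ← R4 + 137/187·R5.
Reading off the reduced rows gives a = 2, b = -2, c = 3, d = 4, e = 5.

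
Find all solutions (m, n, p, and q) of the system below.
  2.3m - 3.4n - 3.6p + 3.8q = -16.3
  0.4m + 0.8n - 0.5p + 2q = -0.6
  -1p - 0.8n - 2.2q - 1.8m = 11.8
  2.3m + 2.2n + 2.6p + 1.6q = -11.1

Row-reduce the augmented matrix:
R1 ← R1 / (23/10).
R2 ← R2 − 2/5·R1.
R3 ← R3 + 9/5·R1.
R4 ← R4 − 23/10·R1.
R2 ← R2 / (32/23).
R1 ← R1 + 34/23·R2.
R3 ← R3 + 398/115·R2.
R4 ← R4 − 28/5·R2.
R3 ← R3 / (-2803/800).
R1 ← R1 + 229/160·R3.
R2 ← R2 − 29/320·R3.
R4 ← R4 − 2277/400·R3.
R4 ← R4 / (-12903/14015).
R1 ← R1 − 3919/2803·R4.
R2 ← R2 − 5991/5606·R4.
R3 ← R3 + 3284/2803·R4.
Reading off the reduced rows gives m = -1, n = 6, p = -6, q = -4.

m = -1, n = 6, p = -6, q = -4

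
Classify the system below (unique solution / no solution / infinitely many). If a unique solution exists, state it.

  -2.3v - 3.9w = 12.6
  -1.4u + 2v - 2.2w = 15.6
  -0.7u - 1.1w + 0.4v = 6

u = 1, v = 3, w = -5

Row-reduce the augmented matrix:
Swap R1 and R2.
R1 ← R1 / (-7/5).
R3 ← R3 + 7/10·R1.
R2 ← R2 / (-23/10).
R1 ← R1 + 10/7·R2.
R3 ← R3 + 3/5·R2.
R3 ← R3 / (117/115).
R1 ← R1 − 643/161·R3.
R2 ← R2 − 39/23·R3.
Reading off the reduced rows gives u = 1, v = 3, w = -5.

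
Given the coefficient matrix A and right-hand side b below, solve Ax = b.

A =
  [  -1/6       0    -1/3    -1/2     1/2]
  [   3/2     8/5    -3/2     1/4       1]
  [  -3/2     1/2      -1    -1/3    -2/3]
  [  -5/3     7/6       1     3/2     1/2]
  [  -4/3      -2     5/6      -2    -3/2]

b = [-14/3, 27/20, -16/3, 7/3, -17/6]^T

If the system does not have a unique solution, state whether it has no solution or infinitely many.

Row-reduce the augmented matrix:
R1 ← R1 / (-1/6).
R2 ← R2 − 3/2·R1.
R3 ← R3 + 3/2·R1.
R4 ← R4 + 5/3·R1.
R5 ← R5 + 4/3·R1.
R2 ← R2 / (8/5).
R3 ← R3 − 1/2·R2.
R4 ← R4 − 7/6·R2.
R5 ← R5 + 2·R2.
R3 ← R3 / (109/32).
R1 ← R1 − 2·R3.
R2 ← R2 + 45/16·R3.
R4 ← R4 − 731/96·R3.
R5 ← R5 + 17/8·R3.
R4 ← R4 / (-5267/1962).
R1 ← R1 + 74/327·R4.
R2 ← R2 − 205/109·R4.
R3 ← R3 − 1055/654·R4.
R5 ← R5 − 151/1308·R4.
R5 ← R5 / (-27647/10534).
R1 ← R1 − 2437/5267·R5.
R2 ← R2 − 13555/5267·R5.
R3 ← R3 − 11134/5267·R5.
R4 ← R4 + 13502/5267·R5.
Reading off the reduced rows gives x_1 = 4, x_2 = 6, x_3 = 6, x_4 = -1, x_5 = -5.

x_1 = 4, x_2 = 6, x_3 = 6, x_4 = -1, x_5 = -5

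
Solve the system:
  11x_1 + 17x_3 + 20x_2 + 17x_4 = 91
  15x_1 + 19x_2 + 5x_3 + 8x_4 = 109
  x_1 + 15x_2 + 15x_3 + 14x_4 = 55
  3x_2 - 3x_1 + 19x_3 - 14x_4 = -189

x_1 = 1, x_2 = 4, x_3 = -6, x_4 = 6

Row-reduce the augmented matrix:
R1 ← R1 / (11).
R2 ← R2 − 15·R1.
R3 ← R3 − 1·R1.
R4 ← R4 + 3·R1.
R2 ← R2 / (-91/11).
R1 ← R1 − 20/11·R2.
R3 ← R3 − 145/11·R2.
R4 ← R4 − 93/11·R2.
R3 ← R3 / (-1412/91).
R1 ← R1 + 223/91·R3.
R2 ← R2 − 200/91·R3.
R4 ← R4 − 460/91·R3.
R4 ← R4 / (-10132/353).
R1 ← R1 − 22/353·R4.
R2 ← R2 − 61/353·R4.
R3 ← R3 − 267/353·R4.
Reading off the reduced rows gives x_1 = 1, x_2 = 4, x_3 = -6, x_4 = 6.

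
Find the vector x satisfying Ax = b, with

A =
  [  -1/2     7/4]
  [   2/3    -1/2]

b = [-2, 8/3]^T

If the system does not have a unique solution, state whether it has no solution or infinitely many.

x_1 = 4, x_2 = 0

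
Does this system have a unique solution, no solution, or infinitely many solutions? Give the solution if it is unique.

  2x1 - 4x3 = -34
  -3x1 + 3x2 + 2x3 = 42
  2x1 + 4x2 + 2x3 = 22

Row-reduce the augmented matrix:
R1 ← R1 / (2).
R2 ← R2 + 3·R1.
R3 ← R3 − 2·R1.
R2 ← R2 / (3).
R3 ← R3 − 4·R2.
R3 ← R3 / (34/3).
R1 ← R1 + 2·R3.
R2 ← R2 + 4/3·R3.
Reading off the reduced rows gives x1 = -5, x2 = 5, x3 = 6.

x1 = -5, x2 = 5, x3 = 6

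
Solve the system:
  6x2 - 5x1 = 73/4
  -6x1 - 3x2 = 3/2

x1 = -5/4, x2 = 2

Row-reduce the augmented matrix:
R1 ← R1 / (-5).
R2 ← R2 + 6·R1.
R2 ← R2 / (-51/5).
R1 ← R1 + 6/5·R2.
Reading off the reduced rows gives x1 = -5/4, x2 = 2.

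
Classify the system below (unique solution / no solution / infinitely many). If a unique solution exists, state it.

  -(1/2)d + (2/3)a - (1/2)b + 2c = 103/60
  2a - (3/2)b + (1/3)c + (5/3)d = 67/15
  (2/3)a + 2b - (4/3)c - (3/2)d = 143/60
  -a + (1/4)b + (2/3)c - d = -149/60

Row-reduce the augmented matrix:
R1 ← R1 / (2/3).
R2 ← R2 − 2·R1.
R3 ← R3 − 2/3·R1.
R4 ← R4 + 1·R1.
Swap R2 and R3.
R2 ← R2 / (5/2).
R1 ← R1 + 3/4·R2.
R4 ← R4 + 1/2·R2.
R3 ← R3 / (-17/3).
R1 ← R1 − 2·R3.
R2 ← R2 + 4/3·R3.
R4 ← R4 − 3·R3.
R4 ← R4 / (-93/340).
R1 ← R1 − 23/340·R4.
R2 ← R2 + 292/255·R4.
R3 ← R3 + 19/34·R4.
Reading off the reduced rows gives a = 5/2, b = 1, c = 2/5, d = 1/2.

a = 5/2, b = 1, c = 2/5, d = 1/2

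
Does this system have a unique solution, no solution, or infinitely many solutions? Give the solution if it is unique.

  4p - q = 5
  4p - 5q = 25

p = 0, q = -5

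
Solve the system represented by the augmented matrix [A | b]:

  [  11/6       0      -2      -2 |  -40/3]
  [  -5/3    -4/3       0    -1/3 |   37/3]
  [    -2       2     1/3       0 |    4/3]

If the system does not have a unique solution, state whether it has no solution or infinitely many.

Row-reduce:
R1 ← R1 / (11/6).
R2 ← R2 + 5/3·R1.
R3 ← R3 + 2·R1.
R2 ← R2 / (-4/3).
R3 ← R3 − 2·R2.
R3 ← R3 / (-151/33).
R1 ← R1 + 12/11·R3.
R2 ← R2 − 15/11·R3.
Rank is 3 with 4 unknowns, leaving x_4 free.

infinitely many solutions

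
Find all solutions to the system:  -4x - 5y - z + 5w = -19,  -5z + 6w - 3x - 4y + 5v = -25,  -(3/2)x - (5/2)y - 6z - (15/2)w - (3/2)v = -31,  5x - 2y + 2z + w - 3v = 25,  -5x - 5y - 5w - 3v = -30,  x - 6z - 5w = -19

no solution

Row-reduce:
R1 ← R1 / (-4).
R2 ← R2 + 3·R1.
R3 ← R3 + 3/2·R1.
R4 ← R4 − 5·R1.
R5 ← R5 + 5·R1.
R6 ← R6 − 1·R1.
R2 ← R2 / (-1/4).
R1 ← R1 − 5/4·R2.
R3 ← R3 + 5/8·R2.
R4 ← R4 + 33/4·R2.
R5 ← R5 − 5/4·R2.
R6 ← R6 + 5/4·R2.
R3 ← R3 / (5).
R1 ← R1 + 21·R3.
R2 ← R2 − 17·R3.
R4 ← R4 − 141·R3.
R5 ← R5 + 20·R3.
R6 ← R6 − 15·R3.
R4 ← R4 / (356).
R1 ← R1 + 53·R4.
R2 ← R2 − 42·R4.
R3 ← R3 + 3·R4.
R5 ← R5 + 60·R4.
R6 ← R6 − 30·R4.
R5 ← R5 / (376/89).
R1 ← R1 + 31/890·R5.
R2 ← R2 − 75/89·R5.
R3 ← R3 + 791/890·R5.
R4 ← R4 − 567/890·R5.
R6 ← R6 + 188/89·R5.
Row 6 reduces to 0 = -3, a contradiction. The system is inconsistent.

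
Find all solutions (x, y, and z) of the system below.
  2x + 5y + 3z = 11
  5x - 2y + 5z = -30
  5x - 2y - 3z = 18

Row-reduce the augmented matrix:
R1 ← R1 / (2).
R2 ← R2 − 5·R1.
R3 ← R3 − 5·R1.
R2 ← R2 / (-29/2).
R1 ← R1 − 5/2·R2.
R3 ← R3 + 29/2·R2.
R3 ← R3 / (-8).
R1 ← R1 − 31/29·R3.
R2 ← R2 − 5/29·R3.
Reading off the reduced rows gives x = 2, y = 5, z = -6.

x = 2, y = 5, z = -6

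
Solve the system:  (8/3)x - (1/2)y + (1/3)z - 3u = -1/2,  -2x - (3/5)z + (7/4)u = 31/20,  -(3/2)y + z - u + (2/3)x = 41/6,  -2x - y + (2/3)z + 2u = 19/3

no solution

Row-reduce:
R1 ← R1 / (8/3).
R2 ← R2 + 2·R1.
R3 ← R3 − 2/3·R1.
R4 ← R4 + 2·R1.
R2 ← R2 / (-3/8).
R1 ← R1 + 3/16·R2.
R3 ← R3 + 11/8·R2.
R4 ← R4 + 11/8·R2.
R3 ← R3 / (11/5).
R1 ← R1 − 3/10·R3.
R2 ← R2 − 14/15·R3.
R4 ← R4 − 11/5·R3.
Row 4 reduces to 0 = -1, a contradiction. The system is inconsistent.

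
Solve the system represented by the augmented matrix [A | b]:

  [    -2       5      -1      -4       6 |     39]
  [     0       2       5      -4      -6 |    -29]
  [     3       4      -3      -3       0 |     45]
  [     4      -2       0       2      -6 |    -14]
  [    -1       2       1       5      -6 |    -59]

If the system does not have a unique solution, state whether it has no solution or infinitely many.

Row-reduce the augmented matrix:
R1 ← R1 / (-2).
R3 ← R3 − 3·R1.
R4 ← R4 − 4·R1.
R5 ← R5 + 1·R1.
R2 ← R2 / (2).
R1 ← R1 + 5/2·R2.
R3 ← R3 − 23/2·R2.
R4 ← R4 − 8·R2.
R5 ← R5 + 1/2·R2.
R3 ← R3 / (-133/4).
R1 ← R1 − 27/4·R3.
R2 ← R2 − 5/2·R3.
R4 ← R4 + 22·R3.
R5 ← R5 − 11/4·R3.
R4 ← R4 / (14/19).
R1 ← R1 + 3/19·R4.
R2 ← R2 + 18/19·R4.
R3 ← R3 + 8/19·R4.
R5 ← R5 − 136/19·R4.
R5 ← R5 / (-918/49).
R1 ← R1 + 69/49·R5.
R2 ← R2 − 90/49·R5.
R3 ← R3 + 30/49·R5.
R4 ← R4 − 81/49·R5.
Reading off the reduced rows gives x_1 = 5, x_2 = 0, x_3 = -5, x_4 = -5, x_5 = 4.

x_1 = 5, x_2 = 0, x_3 = -5, x_4 = -5, x_5 = 4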